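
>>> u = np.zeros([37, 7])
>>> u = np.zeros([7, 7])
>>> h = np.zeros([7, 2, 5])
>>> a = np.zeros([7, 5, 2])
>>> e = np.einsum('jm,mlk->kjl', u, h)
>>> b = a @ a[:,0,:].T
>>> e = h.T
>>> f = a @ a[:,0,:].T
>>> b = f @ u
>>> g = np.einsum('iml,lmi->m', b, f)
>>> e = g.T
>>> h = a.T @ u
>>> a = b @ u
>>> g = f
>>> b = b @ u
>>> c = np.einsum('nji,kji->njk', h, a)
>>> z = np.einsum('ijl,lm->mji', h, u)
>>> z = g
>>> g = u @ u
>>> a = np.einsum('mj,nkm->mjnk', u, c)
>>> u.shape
(7, 7)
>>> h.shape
(2, 5, 7)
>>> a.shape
(7, 7, 2, 5)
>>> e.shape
(5,)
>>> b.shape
(7, 5, 7)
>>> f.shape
(7, 5, 7)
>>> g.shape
(7, 7)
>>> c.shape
(2, 5, 7)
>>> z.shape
(7, 5, 7)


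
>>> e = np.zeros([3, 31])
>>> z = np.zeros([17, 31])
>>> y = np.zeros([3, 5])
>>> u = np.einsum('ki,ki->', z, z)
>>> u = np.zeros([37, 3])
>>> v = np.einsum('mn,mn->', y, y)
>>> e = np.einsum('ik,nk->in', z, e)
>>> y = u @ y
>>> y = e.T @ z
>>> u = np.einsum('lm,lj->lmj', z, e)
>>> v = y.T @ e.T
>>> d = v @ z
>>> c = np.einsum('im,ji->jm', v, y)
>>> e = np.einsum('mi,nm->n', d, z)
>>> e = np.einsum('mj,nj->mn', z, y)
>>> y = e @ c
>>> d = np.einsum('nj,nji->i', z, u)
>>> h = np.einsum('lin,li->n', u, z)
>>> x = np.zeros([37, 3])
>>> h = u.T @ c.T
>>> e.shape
(17, 3)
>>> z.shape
(17, 31)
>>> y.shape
(17, 17)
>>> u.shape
(17, 31, 3)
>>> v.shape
(31, 17)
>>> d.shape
(3,)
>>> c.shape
(3, 17)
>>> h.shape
(3, 31, 3)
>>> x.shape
(37, 3)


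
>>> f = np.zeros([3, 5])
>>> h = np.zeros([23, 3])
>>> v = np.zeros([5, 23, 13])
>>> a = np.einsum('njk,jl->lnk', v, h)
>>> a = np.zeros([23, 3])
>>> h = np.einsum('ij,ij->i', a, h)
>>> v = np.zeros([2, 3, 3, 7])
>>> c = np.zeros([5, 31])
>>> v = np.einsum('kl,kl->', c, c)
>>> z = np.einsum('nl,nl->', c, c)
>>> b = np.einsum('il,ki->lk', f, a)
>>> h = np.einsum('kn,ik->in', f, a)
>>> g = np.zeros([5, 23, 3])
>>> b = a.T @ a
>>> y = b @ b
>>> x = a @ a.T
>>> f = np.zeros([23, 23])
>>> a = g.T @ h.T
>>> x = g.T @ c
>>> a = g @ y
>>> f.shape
(23, 23)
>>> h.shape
(23, 5)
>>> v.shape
()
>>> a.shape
(5, 23, 3)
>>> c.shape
(5, 31)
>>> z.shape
()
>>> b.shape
(3, 3)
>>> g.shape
(5, 23, 3)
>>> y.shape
(3, 3)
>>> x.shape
(3, 23, 31)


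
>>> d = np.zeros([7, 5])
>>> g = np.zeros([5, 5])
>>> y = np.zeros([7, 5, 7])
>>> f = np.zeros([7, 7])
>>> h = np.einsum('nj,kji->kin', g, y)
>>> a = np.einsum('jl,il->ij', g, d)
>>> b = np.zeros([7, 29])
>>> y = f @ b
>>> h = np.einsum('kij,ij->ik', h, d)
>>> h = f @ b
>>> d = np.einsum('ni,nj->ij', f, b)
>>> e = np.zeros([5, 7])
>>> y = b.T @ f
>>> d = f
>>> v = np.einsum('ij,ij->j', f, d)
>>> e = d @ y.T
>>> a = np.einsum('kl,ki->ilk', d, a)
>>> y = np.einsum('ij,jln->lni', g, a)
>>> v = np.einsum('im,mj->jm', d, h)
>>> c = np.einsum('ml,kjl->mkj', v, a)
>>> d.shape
(7, 7)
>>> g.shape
(5, 5)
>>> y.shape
(7, 7, 5)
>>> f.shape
(7, 7)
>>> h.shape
(7, 29)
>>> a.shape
(5, 7, 7)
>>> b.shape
(7, 29)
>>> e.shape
(7, 29)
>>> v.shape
(29, 7)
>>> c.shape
(29, 5, 7)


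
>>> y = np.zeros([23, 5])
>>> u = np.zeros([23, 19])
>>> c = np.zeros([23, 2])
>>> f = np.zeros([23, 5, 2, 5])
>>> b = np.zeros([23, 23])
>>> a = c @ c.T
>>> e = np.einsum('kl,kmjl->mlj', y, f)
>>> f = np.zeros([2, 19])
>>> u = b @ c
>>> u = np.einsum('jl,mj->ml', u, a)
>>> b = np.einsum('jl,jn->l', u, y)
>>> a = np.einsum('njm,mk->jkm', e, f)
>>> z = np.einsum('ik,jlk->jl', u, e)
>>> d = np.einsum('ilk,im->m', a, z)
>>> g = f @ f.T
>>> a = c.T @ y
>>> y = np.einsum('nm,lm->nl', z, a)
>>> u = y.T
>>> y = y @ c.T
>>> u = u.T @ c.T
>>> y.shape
(5, 23)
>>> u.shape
(5, 23)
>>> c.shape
(23, 2)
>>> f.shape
(2, 19)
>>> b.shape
(2,)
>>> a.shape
(2, 5)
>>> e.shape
(5, 5, 2)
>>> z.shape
(5, 5)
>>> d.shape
(5,)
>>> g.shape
(2, 2)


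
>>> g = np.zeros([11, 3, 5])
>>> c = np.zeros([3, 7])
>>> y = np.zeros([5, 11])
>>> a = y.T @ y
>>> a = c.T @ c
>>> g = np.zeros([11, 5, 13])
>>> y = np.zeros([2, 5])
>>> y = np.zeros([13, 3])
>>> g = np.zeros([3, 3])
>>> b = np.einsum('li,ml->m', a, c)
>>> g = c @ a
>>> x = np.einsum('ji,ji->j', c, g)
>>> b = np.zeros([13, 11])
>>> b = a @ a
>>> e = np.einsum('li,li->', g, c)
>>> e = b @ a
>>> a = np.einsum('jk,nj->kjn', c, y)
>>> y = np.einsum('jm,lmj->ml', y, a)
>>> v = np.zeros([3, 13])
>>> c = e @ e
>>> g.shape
(3, 7)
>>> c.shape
(7, 7)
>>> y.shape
(3, 7)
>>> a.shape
(7, 3, 13)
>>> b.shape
(7, 7)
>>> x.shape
(3,)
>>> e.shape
(7, 7)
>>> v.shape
(3, 13)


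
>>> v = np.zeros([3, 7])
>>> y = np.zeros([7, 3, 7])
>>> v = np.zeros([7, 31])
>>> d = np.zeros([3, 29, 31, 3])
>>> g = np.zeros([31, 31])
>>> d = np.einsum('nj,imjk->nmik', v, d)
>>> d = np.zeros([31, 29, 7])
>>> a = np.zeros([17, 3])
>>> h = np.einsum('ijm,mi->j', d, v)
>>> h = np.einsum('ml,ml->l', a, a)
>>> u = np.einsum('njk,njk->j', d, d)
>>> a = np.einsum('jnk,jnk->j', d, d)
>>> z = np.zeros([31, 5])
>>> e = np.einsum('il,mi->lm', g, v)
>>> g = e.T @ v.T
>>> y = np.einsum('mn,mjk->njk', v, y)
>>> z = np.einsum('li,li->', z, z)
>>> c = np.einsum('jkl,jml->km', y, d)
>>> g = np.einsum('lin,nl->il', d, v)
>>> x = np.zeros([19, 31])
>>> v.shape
(7, 31)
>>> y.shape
(31, 3, 7)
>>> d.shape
(31, 29, 7)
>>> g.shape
(29, 31)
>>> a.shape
(31,)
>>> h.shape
(3,)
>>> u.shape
(29,)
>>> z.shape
()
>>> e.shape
(31, 7)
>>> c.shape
(3, 29)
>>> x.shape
(19, 31)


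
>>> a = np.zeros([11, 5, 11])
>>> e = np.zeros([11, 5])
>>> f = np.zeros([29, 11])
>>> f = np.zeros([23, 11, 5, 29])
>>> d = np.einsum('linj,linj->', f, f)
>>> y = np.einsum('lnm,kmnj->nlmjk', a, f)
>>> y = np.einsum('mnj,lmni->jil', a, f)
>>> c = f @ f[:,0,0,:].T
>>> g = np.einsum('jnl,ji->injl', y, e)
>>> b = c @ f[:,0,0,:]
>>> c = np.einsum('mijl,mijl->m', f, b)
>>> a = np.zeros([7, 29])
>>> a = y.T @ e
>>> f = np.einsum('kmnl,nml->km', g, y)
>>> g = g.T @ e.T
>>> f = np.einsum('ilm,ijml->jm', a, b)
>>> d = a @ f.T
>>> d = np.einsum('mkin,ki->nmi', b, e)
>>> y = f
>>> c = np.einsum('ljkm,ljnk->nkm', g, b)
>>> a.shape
(23, 29, 5)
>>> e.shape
(11, 5)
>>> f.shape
(11, 5)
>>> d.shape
(29, 23, 5)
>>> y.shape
(11, 5)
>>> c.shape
(5, 29, 11)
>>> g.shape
(23, 11, 29, 11)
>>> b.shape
(23, 11, 5, 29)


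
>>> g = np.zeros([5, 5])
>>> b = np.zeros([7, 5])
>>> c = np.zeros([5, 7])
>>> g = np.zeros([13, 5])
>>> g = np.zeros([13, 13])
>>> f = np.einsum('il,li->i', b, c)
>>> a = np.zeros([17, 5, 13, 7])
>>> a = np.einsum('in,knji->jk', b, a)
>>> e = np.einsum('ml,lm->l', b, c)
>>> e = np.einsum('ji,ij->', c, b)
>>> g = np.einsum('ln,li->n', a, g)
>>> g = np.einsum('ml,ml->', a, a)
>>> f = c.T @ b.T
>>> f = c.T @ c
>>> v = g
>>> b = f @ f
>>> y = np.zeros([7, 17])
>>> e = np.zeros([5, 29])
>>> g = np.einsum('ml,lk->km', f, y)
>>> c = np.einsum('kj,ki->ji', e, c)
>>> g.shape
(17, 7)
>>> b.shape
(7, 7)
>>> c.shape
(29, 7)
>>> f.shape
(7, 7)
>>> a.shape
(13, 17)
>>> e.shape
(5, 29)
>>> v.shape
()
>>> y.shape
(7, 17)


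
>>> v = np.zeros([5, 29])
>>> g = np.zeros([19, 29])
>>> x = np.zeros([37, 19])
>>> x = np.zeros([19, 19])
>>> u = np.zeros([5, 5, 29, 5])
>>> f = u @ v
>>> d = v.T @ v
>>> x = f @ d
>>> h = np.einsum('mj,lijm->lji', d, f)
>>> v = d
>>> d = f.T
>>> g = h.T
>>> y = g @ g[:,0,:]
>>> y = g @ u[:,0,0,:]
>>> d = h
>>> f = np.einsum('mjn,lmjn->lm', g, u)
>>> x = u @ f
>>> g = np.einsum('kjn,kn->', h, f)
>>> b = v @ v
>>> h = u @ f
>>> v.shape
(29, 29)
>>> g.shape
()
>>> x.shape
(5, 5, 29, 5)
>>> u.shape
(5, 5, 29, 5)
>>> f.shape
(5, 5)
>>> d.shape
(5, 29, 5)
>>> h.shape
(5, 5, 29, 5)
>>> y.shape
(5, 29, 5)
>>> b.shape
(29, 29)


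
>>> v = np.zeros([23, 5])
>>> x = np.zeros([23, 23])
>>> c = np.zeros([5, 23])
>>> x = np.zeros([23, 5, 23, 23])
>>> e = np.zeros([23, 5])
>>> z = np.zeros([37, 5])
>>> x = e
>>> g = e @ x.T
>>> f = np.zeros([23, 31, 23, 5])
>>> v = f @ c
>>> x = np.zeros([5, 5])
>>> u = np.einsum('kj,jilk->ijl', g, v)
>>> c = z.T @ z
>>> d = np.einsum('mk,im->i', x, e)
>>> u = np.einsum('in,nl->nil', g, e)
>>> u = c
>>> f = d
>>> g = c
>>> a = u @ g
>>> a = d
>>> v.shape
(23, 31, 23, 23)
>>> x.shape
(5, 5)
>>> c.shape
(5, 5)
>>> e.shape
(23, 5)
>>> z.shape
(37, 5)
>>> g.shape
(5, 5)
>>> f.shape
(23,)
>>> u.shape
(5, 5)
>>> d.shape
(23,)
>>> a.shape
(23,)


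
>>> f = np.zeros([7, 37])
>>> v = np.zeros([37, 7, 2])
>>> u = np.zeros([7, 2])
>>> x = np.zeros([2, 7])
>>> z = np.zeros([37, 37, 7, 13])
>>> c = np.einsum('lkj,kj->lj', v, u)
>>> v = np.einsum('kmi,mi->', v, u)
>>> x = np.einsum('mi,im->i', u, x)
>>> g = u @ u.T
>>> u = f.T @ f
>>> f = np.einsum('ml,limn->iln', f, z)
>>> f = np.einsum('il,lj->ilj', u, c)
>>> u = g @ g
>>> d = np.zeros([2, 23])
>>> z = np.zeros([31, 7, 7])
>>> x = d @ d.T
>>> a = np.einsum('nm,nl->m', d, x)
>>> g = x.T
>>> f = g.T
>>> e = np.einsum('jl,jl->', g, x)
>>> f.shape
(2, 2)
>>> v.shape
()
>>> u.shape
(7, 7)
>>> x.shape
(2, 2)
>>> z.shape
(31, 7, 7)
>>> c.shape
(37, 2)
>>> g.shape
(2, 2)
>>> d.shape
(2, 23)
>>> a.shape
(23,)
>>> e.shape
()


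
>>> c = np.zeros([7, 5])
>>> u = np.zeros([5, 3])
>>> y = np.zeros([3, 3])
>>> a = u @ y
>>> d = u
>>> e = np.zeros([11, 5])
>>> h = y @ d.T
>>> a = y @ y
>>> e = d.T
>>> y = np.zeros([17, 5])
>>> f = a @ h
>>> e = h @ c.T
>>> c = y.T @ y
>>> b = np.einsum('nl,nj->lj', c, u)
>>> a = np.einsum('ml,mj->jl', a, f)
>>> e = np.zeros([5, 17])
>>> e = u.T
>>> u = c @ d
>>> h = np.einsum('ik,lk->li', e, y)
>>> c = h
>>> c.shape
(17, 3)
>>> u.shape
(5, 3)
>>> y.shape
(17, 5)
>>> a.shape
(5, 3)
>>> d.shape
(5, 3)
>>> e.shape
(3, 5)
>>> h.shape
(17, 3)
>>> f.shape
(3, 5)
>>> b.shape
(5, 3)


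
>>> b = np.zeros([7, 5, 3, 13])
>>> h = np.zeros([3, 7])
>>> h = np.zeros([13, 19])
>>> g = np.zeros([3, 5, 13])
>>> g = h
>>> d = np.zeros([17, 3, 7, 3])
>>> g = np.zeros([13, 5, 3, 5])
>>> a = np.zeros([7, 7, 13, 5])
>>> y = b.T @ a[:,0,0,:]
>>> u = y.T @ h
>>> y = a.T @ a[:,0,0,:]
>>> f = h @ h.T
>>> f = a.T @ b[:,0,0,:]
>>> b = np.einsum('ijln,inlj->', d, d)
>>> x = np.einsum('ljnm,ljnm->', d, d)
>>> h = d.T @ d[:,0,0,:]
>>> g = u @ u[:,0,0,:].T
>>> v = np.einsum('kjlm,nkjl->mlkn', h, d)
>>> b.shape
()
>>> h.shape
(3, 7, 3, 3)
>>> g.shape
(5, 5, 3, 5)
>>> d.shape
(17, 3, 7, 3)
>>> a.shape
(7, 7, 13, 5)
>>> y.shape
(5, 13, 7, 5)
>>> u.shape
(5, 5, 3, 19)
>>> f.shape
(5, 13, 7, 13)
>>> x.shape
()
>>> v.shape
(3, 3, 3, 17)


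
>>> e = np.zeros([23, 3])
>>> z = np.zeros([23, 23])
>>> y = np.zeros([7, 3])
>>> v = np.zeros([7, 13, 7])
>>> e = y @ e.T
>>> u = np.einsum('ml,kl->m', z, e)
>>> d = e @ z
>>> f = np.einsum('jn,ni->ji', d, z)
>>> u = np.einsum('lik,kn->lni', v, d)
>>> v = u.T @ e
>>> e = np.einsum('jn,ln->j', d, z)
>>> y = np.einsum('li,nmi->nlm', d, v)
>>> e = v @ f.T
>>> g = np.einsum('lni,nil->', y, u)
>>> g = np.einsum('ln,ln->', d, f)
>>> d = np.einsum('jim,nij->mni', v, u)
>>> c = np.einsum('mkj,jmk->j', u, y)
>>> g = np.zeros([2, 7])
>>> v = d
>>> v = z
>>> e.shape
(13, 23, 7)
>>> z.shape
(23, 23)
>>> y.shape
(13, 7, 23)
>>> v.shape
(23, 23)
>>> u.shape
(7, 23, 13)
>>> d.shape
(23, 7, 23)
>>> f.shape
(7, 23)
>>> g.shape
(2, 7)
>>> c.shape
(13,)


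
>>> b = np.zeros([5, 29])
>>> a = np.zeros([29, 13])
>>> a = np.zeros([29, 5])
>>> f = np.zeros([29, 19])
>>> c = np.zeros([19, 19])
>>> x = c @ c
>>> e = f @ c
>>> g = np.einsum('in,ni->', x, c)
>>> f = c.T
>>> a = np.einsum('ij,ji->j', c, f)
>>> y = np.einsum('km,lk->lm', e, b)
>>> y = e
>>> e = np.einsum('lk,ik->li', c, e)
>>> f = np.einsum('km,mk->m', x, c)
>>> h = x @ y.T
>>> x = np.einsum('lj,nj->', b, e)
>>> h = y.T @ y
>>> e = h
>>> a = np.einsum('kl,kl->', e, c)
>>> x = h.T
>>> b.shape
(5, 29)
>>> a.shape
()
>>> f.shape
(19,)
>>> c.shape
(19, 19)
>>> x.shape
(19, 19)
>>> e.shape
(19, 19)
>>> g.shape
()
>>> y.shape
(29, 19)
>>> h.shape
(19, 19)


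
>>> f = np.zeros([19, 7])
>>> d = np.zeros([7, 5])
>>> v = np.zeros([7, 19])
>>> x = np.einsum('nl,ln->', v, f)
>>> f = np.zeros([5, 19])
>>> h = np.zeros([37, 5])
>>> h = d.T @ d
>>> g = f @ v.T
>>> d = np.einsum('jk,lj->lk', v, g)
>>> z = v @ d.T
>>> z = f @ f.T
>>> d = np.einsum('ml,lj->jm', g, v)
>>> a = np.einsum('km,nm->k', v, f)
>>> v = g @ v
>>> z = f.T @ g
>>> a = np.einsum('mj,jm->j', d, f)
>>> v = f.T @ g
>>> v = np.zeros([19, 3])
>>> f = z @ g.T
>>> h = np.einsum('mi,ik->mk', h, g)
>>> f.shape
(19, 5)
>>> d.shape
(19, 5)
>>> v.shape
(19, 3)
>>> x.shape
()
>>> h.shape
(5, 7)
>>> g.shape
(5, 7)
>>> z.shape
(19, 7)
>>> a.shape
(5,)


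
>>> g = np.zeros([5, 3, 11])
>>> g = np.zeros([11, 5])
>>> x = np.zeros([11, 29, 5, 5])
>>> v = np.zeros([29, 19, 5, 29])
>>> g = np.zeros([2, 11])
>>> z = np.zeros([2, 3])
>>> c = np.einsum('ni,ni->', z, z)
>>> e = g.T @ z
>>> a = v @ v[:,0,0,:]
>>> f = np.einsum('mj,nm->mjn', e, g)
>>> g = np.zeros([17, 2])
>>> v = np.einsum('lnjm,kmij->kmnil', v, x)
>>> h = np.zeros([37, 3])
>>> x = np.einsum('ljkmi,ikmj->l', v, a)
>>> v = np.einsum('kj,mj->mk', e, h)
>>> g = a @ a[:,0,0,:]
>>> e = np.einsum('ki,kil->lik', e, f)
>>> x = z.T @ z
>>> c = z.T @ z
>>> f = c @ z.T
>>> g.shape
(29, 19, 5, 29)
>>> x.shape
(3, 3)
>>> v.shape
(37, 11)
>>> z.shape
(2, 3)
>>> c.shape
(3, 3)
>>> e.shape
(2, 3, 11)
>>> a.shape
(29, 19, 5, 29)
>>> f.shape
(3, 2)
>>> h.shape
(37, 3)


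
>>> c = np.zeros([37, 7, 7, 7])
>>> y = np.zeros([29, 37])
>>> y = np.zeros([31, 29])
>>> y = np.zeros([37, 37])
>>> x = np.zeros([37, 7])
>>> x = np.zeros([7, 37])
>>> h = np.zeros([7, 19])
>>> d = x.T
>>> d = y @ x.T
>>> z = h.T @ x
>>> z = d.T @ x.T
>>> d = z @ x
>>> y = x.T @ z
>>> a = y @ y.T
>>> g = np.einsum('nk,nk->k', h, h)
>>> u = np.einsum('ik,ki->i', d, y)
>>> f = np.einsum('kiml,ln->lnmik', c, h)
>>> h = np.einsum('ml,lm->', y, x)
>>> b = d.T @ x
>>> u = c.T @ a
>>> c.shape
(37, 7, 7, 7)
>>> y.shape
(37, 7)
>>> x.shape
(7, 37)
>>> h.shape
()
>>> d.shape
(7, 37)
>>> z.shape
(7, 7)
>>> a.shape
(37, 37)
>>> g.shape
(19,)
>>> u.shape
(7, 7, 7, 37)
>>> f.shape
(7, 19, 7, 7, 37)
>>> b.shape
(37, 37)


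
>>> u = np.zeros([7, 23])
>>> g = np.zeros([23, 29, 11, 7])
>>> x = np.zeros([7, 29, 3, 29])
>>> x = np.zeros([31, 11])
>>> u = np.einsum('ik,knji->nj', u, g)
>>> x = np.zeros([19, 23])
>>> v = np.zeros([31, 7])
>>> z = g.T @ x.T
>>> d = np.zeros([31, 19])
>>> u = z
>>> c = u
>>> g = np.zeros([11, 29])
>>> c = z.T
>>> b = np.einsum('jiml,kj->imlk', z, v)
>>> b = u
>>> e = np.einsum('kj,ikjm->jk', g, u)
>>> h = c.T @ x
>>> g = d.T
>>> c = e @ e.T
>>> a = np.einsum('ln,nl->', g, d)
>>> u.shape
(7, 11, 29, 19)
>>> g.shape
(19, 31)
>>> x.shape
(19, 23)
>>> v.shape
(31, 7)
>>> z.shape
(7, 11, 29, 19)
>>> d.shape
(31, 19)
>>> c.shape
(29, 29)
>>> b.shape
(7, 11, 29, 19)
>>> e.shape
(29, 11)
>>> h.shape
(7, 11, 29, 23)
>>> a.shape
()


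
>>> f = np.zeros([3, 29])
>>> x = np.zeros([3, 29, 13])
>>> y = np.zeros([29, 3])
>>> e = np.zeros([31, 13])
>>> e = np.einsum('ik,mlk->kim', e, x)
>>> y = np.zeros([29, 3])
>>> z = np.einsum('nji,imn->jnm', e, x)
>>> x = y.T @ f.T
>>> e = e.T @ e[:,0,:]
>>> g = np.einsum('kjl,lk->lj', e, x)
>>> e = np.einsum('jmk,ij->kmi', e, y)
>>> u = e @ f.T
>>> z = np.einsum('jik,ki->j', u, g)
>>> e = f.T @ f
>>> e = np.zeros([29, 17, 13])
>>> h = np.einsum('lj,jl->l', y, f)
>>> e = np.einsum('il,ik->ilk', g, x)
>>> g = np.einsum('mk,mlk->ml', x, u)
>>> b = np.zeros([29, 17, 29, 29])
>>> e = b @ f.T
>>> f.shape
(3, 29)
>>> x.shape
(3, 3)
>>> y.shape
(29, 3)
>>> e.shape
(29, 17, 29, 3)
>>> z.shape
(3,)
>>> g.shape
(3, 31)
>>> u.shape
(3, 31, 3)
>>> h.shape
(29,)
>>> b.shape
(29, 17, 29, 29)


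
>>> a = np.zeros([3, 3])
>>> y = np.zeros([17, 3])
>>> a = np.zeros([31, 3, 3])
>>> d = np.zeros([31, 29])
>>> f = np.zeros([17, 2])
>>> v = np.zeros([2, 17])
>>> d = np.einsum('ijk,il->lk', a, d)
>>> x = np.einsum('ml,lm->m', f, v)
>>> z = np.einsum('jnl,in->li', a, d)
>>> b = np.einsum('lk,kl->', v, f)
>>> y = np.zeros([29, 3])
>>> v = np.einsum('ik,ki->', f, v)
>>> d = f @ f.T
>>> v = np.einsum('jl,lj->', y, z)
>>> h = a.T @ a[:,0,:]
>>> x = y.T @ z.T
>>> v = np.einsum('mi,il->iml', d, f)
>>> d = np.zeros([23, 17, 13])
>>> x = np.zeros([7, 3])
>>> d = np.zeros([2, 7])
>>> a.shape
(31, 3, 3)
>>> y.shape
(29, 3)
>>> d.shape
(2, 7)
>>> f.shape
(17, 2)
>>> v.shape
(17, 17, 2)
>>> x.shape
(7, 3)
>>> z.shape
(3, 29)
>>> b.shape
()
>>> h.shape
(3, 3, 3)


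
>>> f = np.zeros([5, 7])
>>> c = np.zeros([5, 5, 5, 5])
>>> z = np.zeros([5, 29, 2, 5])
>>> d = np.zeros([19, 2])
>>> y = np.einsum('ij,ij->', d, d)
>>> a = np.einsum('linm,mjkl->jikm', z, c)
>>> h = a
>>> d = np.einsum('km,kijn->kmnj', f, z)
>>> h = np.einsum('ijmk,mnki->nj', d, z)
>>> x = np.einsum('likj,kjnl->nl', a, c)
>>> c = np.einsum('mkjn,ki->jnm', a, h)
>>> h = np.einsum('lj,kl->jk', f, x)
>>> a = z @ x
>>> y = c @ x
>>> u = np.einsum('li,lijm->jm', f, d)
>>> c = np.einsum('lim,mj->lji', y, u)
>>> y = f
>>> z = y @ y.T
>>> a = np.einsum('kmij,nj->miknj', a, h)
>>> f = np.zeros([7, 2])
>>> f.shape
(7, 2)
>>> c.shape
(5, 2, 5)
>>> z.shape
(5, 5)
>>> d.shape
(5, 7, 5, 2)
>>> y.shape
(5, 7)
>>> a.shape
(29, 2, 5, 7, 5)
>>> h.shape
(7, 5)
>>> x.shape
(5, 5)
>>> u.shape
(5, 2)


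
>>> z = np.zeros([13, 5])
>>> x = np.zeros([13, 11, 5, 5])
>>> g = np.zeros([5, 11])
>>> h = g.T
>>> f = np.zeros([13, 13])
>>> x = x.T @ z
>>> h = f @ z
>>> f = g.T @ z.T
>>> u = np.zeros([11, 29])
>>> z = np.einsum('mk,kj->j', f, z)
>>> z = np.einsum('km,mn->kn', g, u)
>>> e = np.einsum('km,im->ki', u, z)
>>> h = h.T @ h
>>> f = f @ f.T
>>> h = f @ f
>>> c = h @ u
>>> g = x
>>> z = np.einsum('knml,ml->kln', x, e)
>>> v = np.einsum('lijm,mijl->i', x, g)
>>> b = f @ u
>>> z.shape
(5, 5, 5)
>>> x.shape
(5, 5, 11, 5)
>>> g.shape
(5, 5, 11, 5)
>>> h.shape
(11, 11)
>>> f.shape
(11, 11)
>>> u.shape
(11, 29)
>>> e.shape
(11, 5)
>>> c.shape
(11, 29)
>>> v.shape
(5,)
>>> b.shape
(11, 29)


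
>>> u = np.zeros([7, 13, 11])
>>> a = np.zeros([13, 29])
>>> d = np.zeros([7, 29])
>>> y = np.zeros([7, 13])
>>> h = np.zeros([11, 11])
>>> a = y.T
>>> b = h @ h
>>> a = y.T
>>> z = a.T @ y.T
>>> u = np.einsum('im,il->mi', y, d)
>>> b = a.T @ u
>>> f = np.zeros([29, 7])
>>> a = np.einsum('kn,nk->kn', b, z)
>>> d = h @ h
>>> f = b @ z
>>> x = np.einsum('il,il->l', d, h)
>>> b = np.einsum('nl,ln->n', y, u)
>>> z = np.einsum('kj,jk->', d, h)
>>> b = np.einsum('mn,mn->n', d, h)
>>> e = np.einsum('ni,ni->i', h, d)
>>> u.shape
(13, 7)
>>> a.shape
(7, 7)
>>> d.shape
(11, 11)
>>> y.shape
(7, 13)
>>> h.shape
(11, 11)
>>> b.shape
(11,)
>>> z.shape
()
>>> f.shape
(7, 7)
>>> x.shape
(11,)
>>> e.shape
(11,)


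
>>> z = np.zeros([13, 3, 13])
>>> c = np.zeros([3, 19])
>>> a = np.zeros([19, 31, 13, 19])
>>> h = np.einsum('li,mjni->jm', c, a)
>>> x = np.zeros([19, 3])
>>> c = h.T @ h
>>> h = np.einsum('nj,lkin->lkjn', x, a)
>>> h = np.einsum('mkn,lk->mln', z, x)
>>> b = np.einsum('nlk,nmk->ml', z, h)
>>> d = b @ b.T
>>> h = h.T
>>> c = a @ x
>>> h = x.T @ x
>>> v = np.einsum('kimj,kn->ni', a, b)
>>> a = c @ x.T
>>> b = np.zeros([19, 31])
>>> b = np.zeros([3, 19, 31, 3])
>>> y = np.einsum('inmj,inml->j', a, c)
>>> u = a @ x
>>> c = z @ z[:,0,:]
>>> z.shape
(13, 3, 13)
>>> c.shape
(13, 3, 13)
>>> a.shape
(19, 31, 13, 19)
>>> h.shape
(3, 3)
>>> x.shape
(19, 3)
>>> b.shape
(3, 19, 31, 3)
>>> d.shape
(19, 19)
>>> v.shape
(3, 31)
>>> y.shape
(19,)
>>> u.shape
(19, 31, 13, 3)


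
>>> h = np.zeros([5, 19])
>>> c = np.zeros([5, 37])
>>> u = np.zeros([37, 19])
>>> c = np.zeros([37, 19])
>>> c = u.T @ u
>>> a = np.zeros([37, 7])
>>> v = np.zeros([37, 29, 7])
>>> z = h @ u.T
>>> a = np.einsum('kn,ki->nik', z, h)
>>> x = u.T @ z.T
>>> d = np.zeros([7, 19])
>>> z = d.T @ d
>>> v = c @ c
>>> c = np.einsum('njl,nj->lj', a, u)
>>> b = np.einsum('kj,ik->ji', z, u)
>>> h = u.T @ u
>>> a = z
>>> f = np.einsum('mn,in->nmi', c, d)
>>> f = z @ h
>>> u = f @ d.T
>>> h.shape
(19, 19)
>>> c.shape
(5, 19)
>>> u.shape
(19, 7)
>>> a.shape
(19, 19)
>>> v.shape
(19, 19)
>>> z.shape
(19, 19)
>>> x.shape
(19, 5)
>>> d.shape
(7, 19)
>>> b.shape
(19, 37)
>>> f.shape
(19, 19)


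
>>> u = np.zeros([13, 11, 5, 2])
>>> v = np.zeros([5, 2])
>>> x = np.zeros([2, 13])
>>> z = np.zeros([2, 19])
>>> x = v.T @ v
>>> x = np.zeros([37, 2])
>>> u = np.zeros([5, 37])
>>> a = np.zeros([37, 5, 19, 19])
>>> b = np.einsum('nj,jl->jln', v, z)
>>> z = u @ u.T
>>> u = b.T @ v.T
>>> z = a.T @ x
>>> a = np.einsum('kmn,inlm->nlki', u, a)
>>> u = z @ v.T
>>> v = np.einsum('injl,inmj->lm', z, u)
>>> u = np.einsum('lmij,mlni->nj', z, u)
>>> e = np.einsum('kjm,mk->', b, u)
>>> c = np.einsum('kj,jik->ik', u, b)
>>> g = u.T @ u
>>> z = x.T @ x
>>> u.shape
(5, 2)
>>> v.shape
(2, 5)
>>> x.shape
(37, 2)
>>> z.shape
(2, 2)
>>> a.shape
(5, 19, 5, 37)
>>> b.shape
(2, 19, 5)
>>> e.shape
()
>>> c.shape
(19, 5)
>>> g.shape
(2, 2)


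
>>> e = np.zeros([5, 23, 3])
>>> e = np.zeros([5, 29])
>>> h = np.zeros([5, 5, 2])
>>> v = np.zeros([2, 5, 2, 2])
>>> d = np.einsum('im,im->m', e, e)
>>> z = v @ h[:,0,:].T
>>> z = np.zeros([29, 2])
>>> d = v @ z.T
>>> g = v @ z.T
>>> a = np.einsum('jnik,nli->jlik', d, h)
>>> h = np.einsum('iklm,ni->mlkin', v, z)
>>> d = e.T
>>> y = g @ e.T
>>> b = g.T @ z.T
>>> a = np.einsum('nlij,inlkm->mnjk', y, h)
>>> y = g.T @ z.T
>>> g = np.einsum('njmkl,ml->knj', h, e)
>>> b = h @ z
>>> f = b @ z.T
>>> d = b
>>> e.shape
(5, 29)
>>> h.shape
(2, 2, 5, 2, 29)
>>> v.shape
(2, 5, 2, 2)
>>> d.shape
(2, 2, 5, 2, 2)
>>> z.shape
(29, 2)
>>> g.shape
(2, 2, 2)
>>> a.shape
(29, 2, 5, 2)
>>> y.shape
(29, 2, 5, 29)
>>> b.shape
(2, 2, 5, 2, 2)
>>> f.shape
(2, 2, 5, 2, 29)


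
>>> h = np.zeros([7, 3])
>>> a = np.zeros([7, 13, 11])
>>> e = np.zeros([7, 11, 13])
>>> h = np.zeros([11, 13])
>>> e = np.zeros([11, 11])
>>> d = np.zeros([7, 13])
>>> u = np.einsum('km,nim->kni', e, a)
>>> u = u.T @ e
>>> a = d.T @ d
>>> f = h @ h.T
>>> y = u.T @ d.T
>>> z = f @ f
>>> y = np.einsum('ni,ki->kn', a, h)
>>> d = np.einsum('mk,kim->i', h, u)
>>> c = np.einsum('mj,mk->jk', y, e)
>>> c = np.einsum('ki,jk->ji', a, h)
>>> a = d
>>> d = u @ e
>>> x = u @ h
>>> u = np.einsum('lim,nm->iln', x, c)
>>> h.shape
(11, 13)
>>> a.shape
(7,)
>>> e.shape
(11, 11)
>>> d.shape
(13, 7, 11)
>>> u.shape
(7, 13, 11)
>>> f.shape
(11, 11)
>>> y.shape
(11, 13)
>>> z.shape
(11, 11)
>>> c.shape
(11, 13)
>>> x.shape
(13, 7, 13)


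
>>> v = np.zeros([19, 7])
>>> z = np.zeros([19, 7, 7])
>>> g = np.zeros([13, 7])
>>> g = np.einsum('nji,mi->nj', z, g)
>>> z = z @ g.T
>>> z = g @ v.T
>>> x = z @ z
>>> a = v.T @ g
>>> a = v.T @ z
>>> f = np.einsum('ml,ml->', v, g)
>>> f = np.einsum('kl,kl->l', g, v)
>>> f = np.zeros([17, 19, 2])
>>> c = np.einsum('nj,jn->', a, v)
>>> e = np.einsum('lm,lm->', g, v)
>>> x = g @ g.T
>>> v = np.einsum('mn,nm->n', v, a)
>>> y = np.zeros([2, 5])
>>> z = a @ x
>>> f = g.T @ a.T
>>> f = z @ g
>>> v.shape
(7,)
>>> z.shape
(7, 19)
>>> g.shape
(19, 7)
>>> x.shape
(19, 19)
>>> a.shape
(7, 19)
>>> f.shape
(7, 7)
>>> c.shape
()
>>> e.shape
()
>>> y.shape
(2, 5)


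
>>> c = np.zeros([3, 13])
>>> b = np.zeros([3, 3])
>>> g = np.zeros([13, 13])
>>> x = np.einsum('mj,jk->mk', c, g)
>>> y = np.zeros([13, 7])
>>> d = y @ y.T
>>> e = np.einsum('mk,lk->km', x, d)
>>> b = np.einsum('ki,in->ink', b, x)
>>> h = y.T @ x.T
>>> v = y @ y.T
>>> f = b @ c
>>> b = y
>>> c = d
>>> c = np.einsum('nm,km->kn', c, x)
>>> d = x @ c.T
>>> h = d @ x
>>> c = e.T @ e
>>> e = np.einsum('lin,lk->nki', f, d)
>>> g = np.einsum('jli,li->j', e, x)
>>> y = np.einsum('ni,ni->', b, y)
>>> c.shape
(3, 3)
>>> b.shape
(13, 7)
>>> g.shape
(13,)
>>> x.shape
(3, 13)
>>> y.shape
()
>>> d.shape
(3, 3)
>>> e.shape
(13, 3, 13)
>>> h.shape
(3, 13)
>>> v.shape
(13, 13)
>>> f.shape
(3, 13, 13)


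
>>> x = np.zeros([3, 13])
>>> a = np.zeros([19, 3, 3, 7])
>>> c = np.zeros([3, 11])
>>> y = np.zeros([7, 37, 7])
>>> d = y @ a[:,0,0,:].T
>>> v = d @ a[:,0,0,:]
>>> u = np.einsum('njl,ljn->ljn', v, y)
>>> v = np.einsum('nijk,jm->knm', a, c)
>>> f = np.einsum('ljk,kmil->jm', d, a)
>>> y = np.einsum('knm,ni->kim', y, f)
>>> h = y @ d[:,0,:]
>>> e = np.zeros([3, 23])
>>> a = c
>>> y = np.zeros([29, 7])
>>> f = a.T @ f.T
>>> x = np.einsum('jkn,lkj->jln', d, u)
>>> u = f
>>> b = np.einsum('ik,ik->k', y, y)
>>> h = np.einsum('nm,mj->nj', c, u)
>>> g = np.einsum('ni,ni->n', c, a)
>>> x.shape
(7, 7, 19)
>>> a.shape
(3, 11)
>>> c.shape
(3, 11)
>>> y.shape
(29, 7)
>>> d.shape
(7, 37, 19)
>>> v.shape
(7, 19, 11)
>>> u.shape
(11, 37)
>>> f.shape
(11, 37)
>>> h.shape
(3, 37)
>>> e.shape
(3, 23)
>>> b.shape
(7,)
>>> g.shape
(3,)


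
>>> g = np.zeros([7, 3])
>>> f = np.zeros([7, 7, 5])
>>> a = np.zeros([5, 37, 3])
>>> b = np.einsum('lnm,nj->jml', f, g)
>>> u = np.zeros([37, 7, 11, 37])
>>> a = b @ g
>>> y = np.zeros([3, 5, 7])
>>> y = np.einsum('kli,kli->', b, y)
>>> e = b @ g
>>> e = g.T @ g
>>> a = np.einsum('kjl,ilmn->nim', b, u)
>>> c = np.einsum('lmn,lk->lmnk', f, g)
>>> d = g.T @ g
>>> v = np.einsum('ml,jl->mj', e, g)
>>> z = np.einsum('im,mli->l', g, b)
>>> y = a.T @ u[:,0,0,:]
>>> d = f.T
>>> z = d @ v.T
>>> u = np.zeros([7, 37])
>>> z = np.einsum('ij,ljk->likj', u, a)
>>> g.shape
(7, 3)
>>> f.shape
(7, 7, 5)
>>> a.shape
(37, 37, 11)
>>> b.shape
(3, 5, 7)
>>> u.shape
(7, 37)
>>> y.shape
(11, 37, 37)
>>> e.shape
(3, 3)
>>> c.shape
(7, 7, 5, 3)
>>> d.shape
(5, 7, 7)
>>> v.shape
(3, 7)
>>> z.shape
(37, 7, 11, 37)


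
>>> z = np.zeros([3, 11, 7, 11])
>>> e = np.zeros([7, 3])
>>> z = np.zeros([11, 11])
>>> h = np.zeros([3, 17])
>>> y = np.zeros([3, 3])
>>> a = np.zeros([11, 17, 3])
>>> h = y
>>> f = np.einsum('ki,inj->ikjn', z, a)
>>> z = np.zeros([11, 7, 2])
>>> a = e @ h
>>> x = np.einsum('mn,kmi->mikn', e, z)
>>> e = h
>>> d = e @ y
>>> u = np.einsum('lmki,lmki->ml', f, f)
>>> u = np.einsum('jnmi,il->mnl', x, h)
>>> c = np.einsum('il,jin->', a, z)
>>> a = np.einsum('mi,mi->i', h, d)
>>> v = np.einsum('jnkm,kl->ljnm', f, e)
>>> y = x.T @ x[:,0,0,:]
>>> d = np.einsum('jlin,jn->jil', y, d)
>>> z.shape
(11, 7, 2)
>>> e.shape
(3, 3)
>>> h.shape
(3, 3)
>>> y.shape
(3, 11, 2, 3)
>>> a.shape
(3,)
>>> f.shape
(11, 11, 3, 17)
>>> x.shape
(7, 2, 11, 3)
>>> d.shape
(3, 2, 11)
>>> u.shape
(11, 2, 3)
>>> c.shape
()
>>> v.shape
(3, 11, 11, 17)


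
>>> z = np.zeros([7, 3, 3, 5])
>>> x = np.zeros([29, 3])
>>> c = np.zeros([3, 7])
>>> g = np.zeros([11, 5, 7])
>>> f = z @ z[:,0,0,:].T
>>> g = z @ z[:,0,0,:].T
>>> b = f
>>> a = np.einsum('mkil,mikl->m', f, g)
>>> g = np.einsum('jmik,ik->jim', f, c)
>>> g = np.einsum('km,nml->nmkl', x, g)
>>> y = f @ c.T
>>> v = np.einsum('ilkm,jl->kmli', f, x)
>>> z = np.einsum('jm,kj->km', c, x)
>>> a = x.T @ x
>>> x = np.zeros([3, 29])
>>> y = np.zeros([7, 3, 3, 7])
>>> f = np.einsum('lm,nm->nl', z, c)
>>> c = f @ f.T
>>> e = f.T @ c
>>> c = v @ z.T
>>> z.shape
(29, 7)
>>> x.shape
(3, 29)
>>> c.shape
(3, 7, 3, 29)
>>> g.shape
(7, 3, 29, 3)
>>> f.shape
(3, 29)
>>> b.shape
(7, 3, 3, 7)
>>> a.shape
(3, 3)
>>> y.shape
(7, 3, 3, 7)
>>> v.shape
(3, 7, 3, 7)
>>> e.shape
(29, 3)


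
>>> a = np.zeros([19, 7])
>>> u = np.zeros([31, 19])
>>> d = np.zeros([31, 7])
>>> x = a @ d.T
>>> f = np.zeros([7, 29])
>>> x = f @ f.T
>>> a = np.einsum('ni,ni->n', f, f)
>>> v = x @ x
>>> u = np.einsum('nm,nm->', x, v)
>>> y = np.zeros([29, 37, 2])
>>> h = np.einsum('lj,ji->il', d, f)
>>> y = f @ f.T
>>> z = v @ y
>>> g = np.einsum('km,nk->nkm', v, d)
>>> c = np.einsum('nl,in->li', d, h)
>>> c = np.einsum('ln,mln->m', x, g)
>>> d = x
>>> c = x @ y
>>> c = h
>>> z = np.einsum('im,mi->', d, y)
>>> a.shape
(7,)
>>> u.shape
()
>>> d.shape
(7, 7)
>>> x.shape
(7, 7)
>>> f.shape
(7, 29)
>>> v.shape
(7, 7)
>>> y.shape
(7, 7)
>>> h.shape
(29, 31)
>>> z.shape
()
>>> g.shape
(31, 7, 7)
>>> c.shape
(29, 31)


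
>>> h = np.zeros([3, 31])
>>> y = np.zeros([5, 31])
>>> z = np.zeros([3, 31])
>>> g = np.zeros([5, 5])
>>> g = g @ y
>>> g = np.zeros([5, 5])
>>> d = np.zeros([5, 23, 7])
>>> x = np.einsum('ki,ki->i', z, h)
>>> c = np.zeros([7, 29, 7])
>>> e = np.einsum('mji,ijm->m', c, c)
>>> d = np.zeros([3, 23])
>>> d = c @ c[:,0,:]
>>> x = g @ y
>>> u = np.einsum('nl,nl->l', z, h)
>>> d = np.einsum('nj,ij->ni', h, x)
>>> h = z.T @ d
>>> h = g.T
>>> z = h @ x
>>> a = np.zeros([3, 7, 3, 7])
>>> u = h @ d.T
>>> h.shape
(5, 5)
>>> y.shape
(5, 31)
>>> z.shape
(5, 31)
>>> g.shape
(5, 5)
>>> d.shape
(3, 5)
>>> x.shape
(5, 31)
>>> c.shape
(7, 29, 7)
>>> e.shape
(7,)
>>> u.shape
(5, 3)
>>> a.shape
(3, 7, 3, 7)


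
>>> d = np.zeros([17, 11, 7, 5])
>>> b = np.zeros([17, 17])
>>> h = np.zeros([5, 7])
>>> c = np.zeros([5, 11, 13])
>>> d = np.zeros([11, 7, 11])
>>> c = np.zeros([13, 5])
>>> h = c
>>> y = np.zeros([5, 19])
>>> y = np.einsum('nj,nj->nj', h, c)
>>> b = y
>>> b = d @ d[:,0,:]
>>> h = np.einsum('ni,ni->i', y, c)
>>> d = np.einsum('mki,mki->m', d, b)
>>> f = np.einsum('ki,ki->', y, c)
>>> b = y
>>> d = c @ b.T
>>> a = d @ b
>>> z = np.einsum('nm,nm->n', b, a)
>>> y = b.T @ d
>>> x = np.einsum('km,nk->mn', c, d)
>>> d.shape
(13, 13)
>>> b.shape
(13, 5)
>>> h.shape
(5,)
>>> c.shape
(13, 5)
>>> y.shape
(5, 13)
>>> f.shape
()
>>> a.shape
(13, 5)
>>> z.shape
(13,)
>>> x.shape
(5, 13)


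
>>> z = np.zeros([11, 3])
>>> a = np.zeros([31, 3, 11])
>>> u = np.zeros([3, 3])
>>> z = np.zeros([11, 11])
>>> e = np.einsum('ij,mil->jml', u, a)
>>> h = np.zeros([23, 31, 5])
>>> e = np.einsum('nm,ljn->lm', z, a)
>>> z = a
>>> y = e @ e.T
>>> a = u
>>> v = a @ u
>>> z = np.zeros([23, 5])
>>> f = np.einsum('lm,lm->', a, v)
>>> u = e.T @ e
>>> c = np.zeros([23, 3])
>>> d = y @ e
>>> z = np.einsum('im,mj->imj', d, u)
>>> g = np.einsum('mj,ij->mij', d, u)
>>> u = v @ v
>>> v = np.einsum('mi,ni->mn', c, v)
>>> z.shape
(31, 11, 11)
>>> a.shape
(3, 3)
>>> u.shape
(3, 3)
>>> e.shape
(31, 11)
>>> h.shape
(23, 31, 5)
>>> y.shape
(31, 31)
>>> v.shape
(23, 3)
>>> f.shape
()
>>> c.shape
(23, 3)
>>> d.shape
(31, 11)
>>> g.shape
(31, 11, 11)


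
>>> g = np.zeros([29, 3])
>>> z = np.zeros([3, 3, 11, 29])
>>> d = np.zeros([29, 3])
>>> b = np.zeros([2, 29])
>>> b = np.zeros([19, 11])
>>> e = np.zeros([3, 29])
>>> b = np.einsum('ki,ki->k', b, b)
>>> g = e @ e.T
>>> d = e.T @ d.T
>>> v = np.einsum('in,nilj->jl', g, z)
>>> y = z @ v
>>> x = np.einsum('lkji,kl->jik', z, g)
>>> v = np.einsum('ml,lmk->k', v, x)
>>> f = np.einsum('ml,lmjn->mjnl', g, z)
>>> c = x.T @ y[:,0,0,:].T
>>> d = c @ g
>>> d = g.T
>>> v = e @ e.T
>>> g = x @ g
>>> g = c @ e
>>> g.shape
(3, 29, 29)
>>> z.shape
(3, 3, 11, 29)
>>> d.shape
(3, 3)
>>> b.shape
(19,)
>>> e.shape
(3, 29)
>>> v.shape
(3, 3)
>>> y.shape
(3, 3, 11, 11)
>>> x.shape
(11, 29, 3)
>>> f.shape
(3, 11, 29, 3)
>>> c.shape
(3, 29, 3)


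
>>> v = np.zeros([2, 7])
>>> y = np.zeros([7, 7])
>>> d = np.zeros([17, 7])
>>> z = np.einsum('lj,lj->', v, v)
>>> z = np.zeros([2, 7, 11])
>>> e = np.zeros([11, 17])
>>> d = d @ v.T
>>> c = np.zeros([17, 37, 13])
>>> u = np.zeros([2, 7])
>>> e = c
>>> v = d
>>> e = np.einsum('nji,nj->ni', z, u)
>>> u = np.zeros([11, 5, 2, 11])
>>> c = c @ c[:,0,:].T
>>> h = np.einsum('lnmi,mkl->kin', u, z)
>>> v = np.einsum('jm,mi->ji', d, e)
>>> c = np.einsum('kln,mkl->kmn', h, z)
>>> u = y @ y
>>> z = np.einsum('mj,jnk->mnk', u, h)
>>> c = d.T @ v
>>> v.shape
(17, 11)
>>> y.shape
(7, 7)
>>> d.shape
(17, 2)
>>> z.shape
(7, 11, 5)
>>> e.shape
(2, 11)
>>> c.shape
(2, 11)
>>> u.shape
(7, 7)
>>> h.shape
(7, 11, 5)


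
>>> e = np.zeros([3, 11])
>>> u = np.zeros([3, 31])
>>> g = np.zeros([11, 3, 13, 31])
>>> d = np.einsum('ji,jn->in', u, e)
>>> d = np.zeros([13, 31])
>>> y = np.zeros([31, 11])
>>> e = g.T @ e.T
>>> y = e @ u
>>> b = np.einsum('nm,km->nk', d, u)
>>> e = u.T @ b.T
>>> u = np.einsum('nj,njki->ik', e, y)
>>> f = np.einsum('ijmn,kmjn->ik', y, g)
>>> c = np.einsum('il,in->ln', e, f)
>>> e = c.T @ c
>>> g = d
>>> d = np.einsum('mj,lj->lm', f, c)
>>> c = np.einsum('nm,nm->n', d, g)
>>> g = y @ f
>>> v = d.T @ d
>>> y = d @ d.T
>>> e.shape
(11, 11)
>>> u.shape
(31, 3)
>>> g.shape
(31, 13, 3, 11)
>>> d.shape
(13, 31)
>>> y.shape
(13, 13)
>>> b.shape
(13, 3)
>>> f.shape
(31, 11)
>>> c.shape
(13,)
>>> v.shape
(31, 31)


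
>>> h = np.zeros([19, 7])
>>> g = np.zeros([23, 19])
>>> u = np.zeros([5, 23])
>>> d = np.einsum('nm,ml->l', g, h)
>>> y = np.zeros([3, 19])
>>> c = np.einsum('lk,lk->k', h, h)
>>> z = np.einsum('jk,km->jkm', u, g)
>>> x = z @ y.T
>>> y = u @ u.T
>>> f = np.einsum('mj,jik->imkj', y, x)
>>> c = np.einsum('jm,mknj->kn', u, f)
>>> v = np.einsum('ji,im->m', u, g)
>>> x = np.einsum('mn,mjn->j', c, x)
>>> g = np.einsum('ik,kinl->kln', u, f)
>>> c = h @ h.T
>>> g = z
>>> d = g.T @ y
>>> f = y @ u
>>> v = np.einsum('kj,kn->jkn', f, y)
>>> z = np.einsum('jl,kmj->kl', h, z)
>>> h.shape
(19, 7)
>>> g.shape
(5, 23, 19)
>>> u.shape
(5, 23)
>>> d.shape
(19, 23, 5)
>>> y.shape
(5, 5)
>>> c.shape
(19, 19)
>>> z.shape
(5, 7)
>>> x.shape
(23,)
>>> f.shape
(5, 23)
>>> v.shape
(23, 5, 5)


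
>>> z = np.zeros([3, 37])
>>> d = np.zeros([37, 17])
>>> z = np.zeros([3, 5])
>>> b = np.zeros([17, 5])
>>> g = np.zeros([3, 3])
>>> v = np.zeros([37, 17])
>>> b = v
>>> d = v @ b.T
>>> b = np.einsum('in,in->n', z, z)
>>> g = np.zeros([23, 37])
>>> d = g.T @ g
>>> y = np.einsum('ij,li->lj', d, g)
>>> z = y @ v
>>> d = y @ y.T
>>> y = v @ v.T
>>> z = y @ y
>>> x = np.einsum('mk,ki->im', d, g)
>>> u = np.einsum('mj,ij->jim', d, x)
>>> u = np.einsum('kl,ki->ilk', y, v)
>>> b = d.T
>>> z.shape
(37, 37)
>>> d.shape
(23, 23)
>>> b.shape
(23, 23)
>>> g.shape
(23, 37)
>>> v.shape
(37, 17)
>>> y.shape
(37, 37)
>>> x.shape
(37, 23)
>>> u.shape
(17, 37, 37)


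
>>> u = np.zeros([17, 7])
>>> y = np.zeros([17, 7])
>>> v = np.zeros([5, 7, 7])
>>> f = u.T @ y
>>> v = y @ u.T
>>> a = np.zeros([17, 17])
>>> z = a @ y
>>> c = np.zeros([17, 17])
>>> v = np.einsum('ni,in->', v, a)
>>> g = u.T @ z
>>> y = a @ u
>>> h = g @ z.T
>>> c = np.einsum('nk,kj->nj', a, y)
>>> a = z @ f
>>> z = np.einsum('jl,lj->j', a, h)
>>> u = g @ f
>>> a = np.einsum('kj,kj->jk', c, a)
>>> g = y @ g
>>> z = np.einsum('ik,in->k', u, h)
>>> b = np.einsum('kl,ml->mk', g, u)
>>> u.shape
(7, 7)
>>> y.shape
(17, 7)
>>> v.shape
()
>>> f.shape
(7, 7)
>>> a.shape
(7, 17)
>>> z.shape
(7,)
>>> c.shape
(17, 7)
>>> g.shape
(17, 7)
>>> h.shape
(7, 17)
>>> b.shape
(7, 17)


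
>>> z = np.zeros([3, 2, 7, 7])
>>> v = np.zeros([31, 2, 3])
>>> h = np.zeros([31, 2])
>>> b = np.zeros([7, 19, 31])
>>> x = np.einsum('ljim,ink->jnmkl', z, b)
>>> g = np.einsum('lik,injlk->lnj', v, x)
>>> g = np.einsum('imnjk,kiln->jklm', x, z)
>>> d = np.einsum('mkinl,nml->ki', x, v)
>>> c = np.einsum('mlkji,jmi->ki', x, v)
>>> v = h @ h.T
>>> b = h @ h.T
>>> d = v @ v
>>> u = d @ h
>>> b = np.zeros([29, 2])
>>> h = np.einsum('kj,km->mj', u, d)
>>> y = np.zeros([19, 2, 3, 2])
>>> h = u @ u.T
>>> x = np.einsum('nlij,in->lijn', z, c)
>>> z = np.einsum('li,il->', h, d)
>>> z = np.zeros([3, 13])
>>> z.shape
(3, 13)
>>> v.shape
(31, 31)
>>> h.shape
(31, 31)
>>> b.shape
(29, 2)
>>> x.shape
(2, 7, 7, 3)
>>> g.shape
(31, 3, 7, 19)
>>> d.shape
(31, 31)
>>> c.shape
(7, 3)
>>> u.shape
(31, 2)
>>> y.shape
(19, 2, 3, 2)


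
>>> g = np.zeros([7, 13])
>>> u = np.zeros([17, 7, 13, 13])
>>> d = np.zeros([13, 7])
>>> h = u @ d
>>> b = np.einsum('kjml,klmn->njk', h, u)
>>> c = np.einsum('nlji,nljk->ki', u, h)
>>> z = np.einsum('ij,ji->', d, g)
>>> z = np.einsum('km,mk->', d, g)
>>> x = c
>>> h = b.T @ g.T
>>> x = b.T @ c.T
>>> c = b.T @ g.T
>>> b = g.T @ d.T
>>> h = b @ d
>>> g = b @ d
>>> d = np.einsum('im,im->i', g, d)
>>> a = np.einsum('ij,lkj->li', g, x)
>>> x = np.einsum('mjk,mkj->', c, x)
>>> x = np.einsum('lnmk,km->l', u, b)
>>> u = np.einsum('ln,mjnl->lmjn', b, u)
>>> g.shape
(13, 7)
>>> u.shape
(13, 17, 7, 13)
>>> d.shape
(13,)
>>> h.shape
(13, 7)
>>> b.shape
(13, 13)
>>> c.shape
(17, 7, 7)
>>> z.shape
()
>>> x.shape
(17,)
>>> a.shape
(17, 13)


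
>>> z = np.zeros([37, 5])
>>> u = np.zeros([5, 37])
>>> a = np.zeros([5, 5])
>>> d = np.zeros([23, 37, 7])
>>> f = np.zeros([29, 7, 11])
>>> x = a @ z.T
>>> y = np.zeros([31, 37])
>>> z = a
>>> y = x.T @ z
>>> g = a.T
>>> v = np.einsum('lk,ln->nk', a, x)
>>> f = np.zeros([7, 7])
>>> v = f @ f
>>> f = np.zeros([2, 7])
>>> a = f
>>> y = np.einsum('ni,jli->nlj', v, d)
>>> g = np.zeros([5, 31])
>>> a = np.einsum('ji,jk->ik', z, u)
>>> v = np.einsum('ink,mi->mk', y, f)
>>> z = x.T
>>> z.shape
(37, 5)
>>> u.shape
(5, 37)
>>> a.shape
(5, 37)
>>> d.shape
(23, 37, 7)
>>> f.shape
(2, 7)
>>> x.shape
(5, 37)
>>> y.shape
(7, 37, 23)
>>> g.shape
(5, 31)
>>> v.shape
(2, 23)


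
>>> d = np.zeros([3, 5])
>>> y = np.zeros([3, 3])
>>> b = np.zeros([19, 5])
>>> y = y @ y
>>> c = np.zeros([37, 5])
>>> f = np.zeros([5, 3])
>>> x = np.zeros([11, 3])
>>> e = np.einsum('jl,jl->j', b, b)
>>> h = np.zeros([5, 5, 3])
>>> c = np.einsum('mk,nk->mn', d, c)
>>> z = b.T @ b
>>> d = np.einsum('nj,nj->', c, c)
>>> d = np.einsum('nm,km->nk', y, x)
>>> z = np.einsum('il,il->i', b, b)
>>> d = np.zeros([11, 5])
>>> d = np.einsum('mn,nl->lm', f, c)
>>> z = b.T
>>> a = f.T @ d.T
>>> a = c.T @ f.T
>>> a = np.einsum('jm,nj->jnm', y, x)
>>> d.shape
(37, 5)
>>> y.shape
(3, 3)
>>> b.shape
(19, 5)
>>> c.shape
(3, 37)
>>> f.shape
(5, 3)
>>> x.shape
(11, 3)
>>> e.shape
(19,)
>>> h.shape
(5, 5, 3)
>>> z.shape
(5, 19)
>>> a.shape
(3, 11, 3)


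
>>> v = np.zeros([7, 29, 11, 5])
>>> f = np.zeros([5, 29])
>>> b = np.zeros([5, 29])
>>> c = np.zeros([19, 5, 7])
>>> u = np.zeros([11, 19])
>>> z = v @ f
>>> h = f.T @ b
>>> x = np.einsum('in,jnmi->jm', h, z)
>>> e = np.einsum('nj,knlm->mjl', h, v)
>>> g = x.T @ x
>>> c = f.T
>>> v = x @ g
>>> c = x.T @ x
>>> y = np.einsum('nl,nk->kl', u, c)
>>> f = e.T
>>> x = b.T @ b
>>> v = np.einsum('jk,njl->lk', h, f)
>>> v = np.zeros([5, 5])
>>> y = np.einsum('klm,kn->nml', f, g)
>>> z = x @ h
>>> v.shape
(5, 5)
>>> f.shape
(11, 29, 5)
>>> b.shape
(5, 29)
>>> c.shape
(11, 11)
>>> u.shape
(11, 19)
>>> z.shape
(29, 29)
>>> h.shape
(29, 29)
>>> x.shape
(29, 29)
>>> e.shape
(5, 29, 11)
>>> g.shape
(11, 11)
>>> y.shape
(11, 5, 29)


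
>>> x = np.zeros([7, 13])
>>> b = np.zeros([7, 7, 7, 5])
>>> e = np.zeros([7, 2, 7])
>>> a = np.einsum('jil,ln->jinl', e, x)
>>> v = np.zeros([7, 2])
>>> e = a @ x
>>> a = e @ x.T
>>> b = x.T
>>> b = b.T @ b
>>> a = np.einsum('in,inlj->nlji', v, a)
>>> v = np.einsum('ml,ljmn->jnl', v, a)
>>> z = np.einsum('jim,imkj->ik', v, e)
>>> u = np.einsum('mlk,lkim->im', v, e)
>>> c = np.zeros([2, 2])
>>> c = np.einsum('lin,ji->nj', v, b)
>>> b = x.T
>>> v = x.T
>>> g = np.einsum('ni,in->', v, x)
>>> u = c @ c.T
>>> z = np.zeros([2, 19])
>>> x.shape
(7, 13)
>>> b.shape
(13, 7)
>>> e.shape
(7, 2, 13, 13)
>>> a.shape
(2, 13, 7, 7)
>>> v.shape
(13, 7)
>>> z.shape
(2, 19)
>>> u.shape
(2, 2)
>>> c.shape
(2, 7)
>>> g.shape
()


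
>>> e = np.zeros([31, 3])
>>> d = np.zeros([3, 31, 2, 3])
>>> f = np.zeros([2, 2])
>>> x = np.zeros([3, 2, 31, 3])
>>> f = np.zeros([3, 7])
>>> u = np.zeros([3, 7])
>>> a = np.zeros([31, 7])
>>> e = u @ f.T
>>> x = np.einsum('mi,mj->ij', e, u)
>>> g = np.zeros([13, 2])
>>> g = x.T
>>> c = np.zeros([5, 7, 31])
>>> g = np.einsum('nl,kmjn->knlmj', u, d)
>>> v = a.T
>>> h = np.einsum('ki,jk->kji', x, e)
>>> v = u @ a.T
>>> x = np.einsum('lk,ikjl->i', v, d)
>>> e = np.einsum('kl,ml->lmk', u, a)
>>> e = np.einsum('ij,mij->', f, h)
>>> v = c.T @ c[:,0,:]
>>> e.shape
()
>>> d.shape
(3, 31, 2, 3)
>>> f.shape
(3, 7)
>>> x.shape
(3,)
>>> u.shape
(3, 7)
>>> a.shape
(31, 7)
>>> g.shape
(3, 3, 7, 31, 2)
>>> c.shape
(5, 7, 31)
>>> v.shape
(31, 7, 31)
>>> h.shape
(3, 3, 7)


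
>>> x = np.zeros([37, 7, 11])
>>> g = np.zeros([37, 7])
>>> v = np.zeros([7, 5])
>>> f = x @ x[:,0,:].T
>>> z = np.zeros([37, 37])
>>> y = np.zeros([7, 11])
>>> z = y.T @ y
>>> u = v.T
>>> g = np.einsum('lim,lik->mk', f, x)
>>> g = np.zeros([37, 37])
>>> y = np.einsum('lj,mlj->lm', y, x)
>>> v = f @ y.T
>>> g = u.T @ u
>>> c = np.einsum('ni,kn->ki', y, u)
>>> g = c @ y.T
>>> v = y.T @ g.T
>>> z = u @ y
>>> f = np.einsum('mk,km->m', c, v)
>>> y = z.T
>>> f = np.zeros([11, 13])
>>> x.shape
(37, 7, 11)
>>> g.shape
(5, 7)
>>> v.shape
(37, 5)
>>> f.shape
(11, 13)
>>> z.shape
(5, 37)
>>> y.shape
(37, 5)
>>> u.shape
(5, 7)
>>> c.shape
(5, 37)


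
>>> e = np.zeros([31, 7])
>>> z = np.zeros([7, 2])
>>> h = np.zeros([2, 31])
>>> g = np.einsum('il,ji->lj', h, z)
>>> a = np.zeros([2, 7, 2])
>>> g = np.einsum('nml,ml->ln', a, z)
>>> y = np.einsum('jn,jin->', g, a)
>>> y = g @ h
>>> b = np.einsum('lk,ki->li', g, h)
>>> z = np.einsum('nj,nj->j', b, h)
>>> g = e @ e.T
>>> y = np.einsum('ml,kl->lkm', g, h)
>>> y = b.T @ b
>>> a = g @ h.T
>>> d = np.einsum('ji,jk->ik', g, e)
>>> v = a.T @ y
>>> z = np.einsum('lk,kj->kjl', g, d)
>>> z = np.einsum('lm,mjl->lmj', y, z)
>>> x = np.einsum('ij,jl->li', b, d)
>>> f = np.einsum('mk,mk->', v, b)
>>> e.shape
(31, 7)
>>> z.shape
(31, 31, 7)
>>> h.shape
(2, 31)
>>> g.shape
(31, 31)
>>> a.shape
(31, 2)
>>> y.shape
(31, 31)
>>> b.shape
(2, 31)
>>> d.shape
(31, 7)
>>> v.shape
(2, 31)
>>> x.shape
(7, 2)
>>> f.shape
()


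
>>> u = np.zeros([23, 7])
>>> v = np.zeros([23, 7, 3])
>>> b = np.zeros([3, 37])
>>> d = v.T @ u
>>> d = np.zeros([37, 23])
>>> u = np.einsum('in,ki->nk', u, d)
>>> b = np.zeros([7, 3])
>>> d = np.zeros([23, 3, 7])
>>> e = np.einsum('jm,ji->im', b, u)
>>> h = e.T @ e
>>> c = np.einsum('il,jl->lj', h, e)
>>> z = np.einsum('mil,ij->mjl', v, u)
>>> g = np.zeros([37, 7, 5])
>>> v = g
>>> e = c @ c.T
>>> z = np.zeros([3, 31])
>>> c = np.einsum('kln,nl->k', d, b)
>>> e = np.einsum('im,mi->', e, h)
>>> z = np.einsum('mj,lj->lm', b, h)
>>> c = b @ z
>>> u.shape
(7, 37)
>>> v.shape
(37, 7, 5)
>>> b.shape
(7, 3)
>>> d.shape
(23, 3, 7)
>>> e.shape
()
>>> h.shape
(3, 3)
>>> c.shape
(7, 7)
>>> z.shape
(3, 7)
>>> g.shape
(37, 7, 5)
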